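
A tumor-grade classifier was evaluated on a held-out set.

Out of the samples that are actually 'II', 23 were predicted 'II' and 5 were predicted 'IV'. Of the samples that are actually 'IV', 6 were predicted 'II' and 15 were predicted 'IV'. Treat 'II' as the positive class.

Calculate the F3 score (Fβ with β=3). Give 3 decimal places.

0.819

Fβ = (1+β²)·TP / ((1+β²)·TP + β²·FN + FP), with β²=9
= 10·23 / (10·23 + 9·5 + 6) = 0.819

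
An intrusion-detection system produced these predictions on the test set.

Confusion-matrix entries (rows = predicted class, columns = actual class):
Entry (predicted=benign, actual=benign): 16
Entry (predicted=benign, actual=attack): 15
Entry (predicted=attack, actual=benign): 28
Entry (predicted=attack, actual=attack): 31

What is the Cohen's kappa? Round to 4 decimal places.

0.0378

Observed agreement pₒ = trace/N = 47/90 = 0.52222
Expected agreement pₑ = Σ (rowᵢ·colᵢ)/N² = (44·31 + 46·59)/90² = 0.50346
κ = (pₒ − pₑ)/(1 − pₑ) = (0.52222 − 0.50346)/(1 − 0.50346) = 0.0378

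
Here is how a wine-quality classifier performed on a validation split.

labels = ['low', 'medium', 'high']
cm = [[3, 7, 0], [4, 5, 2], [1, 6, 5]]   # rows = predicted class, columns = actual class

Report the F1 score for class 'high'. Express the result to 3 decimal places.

0.526

One-vs-rest for 'high': TP = diagonal; FP = other classes predicted 'high'; FN = 'high' predicted as other.
F1 score = 2·TP/(2·TP+FP+FN).
high: TP=5, FP=1+6=7, FN=0+2=2 → 10/19 = 0.5263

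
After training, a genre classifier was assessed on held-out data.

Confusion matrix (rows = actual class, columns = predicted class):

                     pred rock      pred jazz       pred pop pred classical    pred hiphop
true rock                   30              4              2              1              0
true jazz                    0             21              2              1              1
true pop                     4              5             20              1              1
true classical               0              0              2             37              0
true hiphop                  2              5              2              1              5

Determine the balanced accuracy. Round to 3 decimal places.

Balanced accuracy = mean of per-class recall.
  rock: recall = 30/37 = 0.8108
  jazz: recall = 21/25 = 0.8400
  pop: recall = 20/31 = 0.6452
  classical: recall = 37/39 = 0.9487
  hiphop: recall = 5/15 = 0.3333
Mean = (0.8108 + 0.8400 + 0.6452 + 0.9487 + 0.3333) / 5 = 0.716

0.716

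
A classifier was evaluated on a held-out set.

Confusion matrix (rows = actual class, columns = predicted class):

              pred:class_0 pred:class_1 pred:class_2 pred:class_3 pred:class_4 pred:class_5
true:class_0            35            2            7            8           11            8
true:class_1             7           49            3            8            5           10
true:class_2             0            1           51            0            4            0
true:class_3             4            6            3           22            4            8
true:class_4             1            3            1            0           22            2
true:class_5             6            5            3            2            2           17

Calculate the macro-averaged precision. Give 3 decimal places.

0.590

Per-class precision (TP/(TP+FP)):
  class_0: TP=35, FP=7+0+4+1+6=18 → 35/53 = 0.6604
  class_1: TP=49, FP=2+1+6+3+5=17 → 49/66 = 0.7424
  class_2: TP=51, FP=7+3+3+1+3=17 → 51/68 = 0.7500
  class_3: TP=22, FP=8+8+0+0+2=18 → 22/40 = 0.5500
  class_4: TP=22, FP=11+5+4+4+2=26 → 22/48 = 0.4583
  class_5: TP=17, FP=8+10+0+8+2=28 → 17/45 = 0.3778
Macro-precision = mean = (0.6604 + 0.7424 + 0.7500 + 0.5500 + 0.4583 + 0.3778) / 6 = 0.590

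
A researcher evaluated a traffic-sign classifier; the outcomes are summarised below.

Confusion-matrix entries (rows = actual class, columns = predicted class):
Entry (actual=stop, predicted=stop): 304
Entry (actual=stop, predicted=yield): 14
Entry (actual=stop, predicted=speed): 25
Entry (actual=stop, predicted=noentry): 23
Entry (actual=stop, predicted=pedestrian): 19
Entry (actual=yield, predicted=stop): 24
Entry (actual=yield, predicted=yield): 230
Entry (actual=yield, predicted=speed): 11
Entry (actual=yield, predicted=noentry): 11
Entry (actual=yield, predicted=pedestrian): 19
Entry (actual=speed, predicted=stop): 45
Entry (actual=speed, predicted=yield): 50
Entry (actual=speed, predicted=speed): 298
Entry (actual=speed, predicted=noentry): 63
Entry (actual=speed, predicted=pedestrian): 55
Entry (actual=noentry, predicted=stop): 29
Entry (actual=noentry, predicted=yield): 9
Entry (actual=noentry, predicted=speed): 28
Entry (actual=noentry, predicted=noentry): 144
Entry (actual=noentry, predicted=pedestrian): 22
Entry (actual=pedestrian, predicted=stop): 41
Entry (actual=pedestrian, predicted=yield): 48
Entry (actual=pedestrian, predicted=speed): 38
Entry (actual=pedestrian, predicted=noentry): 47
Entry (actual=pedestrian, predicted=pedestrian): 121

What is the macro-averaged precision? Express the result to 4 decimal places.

0.6198

Per-class precision (TP/(TP+FP)):
  stop: TP=304, FP=24+45+29+41=139 → 304/443 = 0.68623
  yield: TP=230, FP=14+50+9+48=121 → 230/351 = 0.65527
  speed: TP=298, FP=25+11+28+38=102 → 298/400 = 0.74500
  noentry: TP=144, FP=23+11+63+47=144 → 144/288 = 0.50000
  pedestrian: TP=121, FP=19+19+55+22=115 → 121/236 = 0.51271
Macro-precision = mean = (0.68623 + 0.65527 + 0.74500 + 0.50000 + 0.51271) / 5 = 0.6198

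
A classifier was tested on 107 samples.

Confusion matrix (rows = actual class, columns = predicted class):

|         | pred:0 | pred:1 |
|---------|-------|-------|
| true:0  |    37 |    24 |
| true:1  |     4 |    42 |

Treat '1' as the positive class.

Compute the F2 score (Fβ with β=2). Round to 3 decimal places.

Fβ = (1+β²)·TP / ((1+β²)·TP + β²·FN + FP), with β²=4
= 5·42 / (5·42 + 4·4 + 24) = 0.840

0.840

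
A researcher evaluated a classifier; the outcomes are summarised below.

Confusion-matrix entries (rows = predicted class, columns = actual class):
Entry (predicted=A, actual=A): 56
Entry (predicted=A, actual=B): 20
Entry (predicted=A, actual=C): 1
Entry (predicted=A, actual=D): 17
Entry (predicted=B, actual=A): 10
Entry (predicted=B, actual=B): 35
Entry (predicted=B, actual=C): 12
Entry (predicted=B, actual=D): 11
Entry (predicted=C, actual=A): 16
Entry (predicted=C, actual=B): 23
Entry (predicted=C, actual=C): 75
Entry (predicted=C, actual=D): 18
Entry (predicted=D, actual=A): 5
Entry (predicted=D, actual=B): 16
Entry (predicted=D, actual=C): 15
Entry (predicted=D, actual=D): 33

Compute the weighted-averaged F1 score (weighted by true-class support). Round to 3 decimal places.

0.538

Per-class F1 score (2·TP/(2·TP+FP+FN)):
  A: TP=56, FP=20+1+17=38, FN=10+16+5=31 → 112/181 = 0.6188
  B: TP=35, FP=10+12+11=33, FN=20+23+16=59 → 70/162 = 0.4321
  C: TP=75, FP=16+23+18=57, FN=1+12+15=28 → 150/235 = 0.6383
  D: TP=33, FP=5+16+15=36, FN=17+11+18=46 → 66/148 = 0.4459
Weighted-F1 score = Σ (supportᵢ/N)·F1 scoreᵢ with N=363: (87/363)·0.6188 + (94/363)·0.4321 + (103/363)·0.6383 + (79/363)·0.4459 = 0.538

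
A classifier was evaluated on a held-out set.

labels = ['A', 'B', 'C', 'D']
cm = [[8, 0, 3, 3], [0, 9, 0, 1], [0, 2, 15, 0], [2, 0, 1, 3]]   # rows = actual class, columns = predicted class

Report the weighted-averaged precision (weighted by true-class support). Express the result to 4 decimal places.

Per-class precision (TP/(TP+FP)):
  A: TP=8, FP=0+0+2=2 → 8/10 = 0.80000
  B: TP=9, FP=0+2+0=2 → 9/11 = 0.81818
  C: TP=15, FP=3+0+1=4 → 15/19 = 0.78947
  D: TP=3, FP=3+1+0=4 → 3/7 = 0.42857
Weighted-precision = Σ (supportᵢ/N)·precisionᵢ with N=47: (14/47)·0.80000 + (10/47)·0.81818 + (17/47)·0.78947 + (6/47)·0.42857 = 0.7526

0.7526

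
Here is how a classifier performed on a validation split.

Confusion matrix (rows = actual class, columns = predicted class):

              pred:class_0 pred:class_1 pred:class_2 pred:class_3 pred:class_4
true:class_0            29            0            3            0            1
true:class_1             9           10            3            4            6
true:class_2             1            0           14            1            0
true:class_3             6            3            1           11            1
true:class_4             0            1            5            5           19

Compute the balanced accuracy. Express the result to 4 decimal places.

0.6399

Balanced accuracy = mean of per-class recall.
  class_0: recall = 29/33 = 0.87879
  class_1: recall = 10/32 = 0.31250
  class_2: recall = 14/16 = 0.87500
  class_3: recall = 11/22 = 0.50000
  class_4: recall = 19/30 = 0.63333
Mean = (0.87879 + 0.31250 + 0.87500 + 0.50000 + 0.63333) / 5 = 0.6399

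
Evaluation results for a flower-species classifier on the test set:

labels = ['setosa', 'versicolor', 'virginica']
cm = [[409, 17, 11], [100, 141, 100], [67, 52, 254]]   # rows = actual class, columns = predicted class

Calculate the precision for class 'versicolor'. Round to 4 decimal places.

0.6714

Treat 'versicolor' as positive and all other classes as negative.
precision = TP/(TP+FP).
versicolor: TP=141, FP=17+52=69 → 141/210 = 0.67143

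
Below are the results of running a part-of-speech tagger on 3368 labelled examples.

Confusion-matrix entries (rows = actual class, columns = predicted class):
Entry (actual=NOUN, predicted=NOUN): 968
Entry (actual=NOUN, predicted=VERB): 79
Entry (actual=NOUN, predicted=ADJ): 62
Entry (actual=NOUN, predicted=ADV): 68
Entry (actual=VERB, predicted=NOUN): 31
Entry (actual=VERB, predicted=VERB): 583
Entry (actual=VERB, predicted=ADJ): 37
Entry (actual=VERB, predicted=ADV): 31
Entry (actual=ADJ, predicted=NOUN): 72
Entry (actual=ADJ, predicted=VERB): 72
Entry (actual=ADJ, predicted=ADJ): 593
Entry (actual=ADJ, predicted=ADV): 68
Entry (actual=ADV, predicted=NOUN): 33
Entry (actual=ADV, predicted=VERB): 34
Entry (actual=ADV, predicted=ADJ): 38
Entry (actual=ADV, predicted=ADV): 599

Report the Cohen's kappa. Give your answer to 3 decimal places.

Observed agreement pₒ = trace/N = 2743/3368 = 0.8144
Expected agreement pₑ = Σ (rowᵢ·colᵢ)/N² = (1177·1104 + 682·768 + 805·730 + 704·766)/3368² = 0.2601
κ = (pₒ − pₑ)/(1 − pₑ) = (0.8144 − 0.2601)/(1 − 0.2601) = 0.749

0.749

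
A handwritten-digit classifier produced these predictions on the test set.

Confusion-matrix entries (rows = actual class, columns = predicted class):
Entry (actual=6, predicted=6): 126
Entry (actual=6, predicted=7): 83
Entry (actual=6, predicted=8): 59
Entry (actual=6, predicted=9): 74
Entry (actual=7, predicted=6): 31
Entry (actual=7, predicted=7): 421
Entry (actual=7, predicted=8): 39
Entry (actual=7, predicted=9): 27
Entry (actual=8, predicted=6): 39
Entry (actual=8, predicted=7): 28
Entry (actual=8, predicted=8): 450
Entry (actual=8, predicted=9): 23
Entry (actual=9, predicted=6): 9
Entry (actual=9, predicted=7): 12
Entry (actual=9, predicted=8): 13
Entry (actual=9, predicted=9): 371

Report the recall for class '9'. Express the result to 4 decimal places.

0.9160

One-vs-rest for '9': TP = diagonal; FP = other classes predicted '9'; FN = '9' predicted as other.
recall = TP/(TP+FN).
9: TP=371, FN=9+12+13=34 → 371/405 = 0.91605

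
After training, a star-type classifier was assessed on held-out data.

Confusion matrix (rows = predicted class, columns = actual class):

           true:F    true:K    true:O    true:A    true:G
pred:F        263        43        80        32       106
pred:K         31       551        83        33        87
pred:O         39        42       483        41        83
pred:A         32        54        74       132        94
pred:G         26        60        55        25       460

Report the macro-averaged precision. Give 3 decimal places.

0.597

Per-class precision (TP/(TP+FP)):
  F: TP=263, FP=43+80+32+106=261 → 263/524 = 0.5019
  K: TP=551, FP=31+83+33+87=234 → 551/785 = 0.7019
  O: TP=483, FP=39+42+41+83=205 → 483/688 = 0.7020
  A: TP=132, FP=32+54+74+94=254 → 132/386 = 0.3420
  G: TP=460, FP=26+60+55+25=166 → 460/626 = 0.7348
Macro-precision = mean = (0.5019 + 0.7019 + 0.7020 + 0.3420 + 0.7348) / 5 = 0.597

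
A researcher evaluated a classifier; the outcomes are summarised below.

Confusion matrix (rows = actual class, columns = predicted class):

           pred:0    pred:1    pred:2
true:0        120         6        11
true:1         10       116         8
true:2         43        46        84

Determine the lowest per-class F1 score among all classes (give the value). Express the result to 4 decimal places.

0.6087

Per-class F1 score (2·TP/(2·TP+FP+FN)):
  0: TP=120, FP=10+43=53, FN=6+11=17 → 240/310 = 0.77419
  1: TP=116, FP=6+46=52, FN=10+8=18 → 232/302 = 0.76821
  2: TP=84, FP=11+8=19, FN=43+46=89 → 168/276 = 0.60870
Lowest is class '2' with F1 score = 0.6087.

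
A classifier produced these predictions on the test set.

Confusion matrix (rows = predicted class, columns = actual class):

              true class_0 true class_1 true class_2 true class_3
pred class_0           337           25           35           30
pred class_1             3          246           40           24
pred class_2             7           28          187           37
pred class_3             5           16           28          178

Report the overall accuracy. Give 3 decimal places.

0.773

Accuracy = trace / total = (337+246+187+178=948) / 1226 = 948/1226 = 0.773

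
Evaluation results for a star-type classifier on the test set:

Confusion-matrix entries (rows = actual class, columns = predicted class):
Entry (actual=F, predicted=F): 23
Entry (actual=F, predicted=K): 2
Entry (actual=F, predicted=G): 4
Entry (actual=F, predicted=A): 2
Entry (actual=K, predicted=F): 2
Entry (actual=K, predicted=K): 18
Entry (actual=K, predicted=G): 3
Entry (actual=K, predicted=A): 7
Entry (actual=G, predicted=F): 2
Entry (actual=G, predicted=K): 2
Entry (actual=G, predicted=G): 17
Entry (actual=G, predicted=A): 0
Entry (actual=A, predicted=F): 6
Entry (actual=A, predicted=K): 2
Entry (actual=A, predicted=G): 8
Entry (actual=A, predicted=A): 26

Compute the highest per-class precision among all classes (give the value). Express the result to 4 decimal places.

Per-class precision (TP/(TP+FP)):
  F: TP=23, FP=2+2+6=10 → 23/33 = 0.69697
  K: TP=18, FP=2+2+2=6 → 18/24 = 0.75000
  G: TP=17, FP=4+3+8=15 → 17/32 = 0.53125
  A: TP=26, FP=2+7+0=9 → 26/35 = 0.74286
Highest is class 'K' with precision = 0.7500.

0.7500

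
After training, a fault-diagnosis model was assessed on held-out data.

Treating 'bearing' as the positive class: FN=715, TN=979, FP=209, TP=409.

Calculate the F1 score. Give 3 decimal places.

Precision = TP/(TP+FP) = 409/618 = 0.6618
Recall = TP/(TP+FN) = 409/1124 = 0.3639
F1 = 2·TP/(2·TP+FP+FN) = 818/1742 = 0.470

0.470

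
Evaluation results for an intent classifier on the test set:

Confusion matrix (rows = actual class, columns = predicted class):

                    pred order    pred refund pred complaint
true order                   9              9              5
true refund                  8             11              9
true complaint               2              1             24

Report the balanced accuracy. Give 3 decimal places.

0.558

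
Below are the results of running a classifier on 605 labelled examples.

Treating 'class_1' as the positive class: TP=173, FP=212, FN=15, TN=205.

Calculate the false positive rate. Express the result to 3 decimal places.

0.508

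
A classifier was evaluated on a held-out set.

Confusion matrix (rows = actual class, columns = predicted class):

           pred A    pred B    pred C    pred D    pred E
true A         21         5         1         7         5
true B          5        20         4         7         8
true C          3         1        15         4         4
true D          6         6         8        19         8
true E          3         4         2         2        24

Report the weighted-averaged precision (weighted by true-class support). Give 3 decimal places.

0.518

Per-class precision (TP/(TP+FP)):
  A: TP=21, FP=5+3+6+3=17 → 21/38 = 0.5526
  B: TP=20, FP=5+1+6+4=16 → 20/36 = 0.5556
  C: TP=15, FP=1+4+8+2=15 → 15/30 = 0.5000
  D: TP=19, FP=7+7+4+2=20 → 19/39 = 0.4872
  E: TP=24, FP=5+8+4+8=25 → 24/49 = 0.4898
Weighted-precision = Σ (supportᵢ/N)·precisionᵢ with N=192: (39/192)·0.5526 + (44/192)·0.5556 + (27/192)·0.5000 + (47/192)·0.4872 + (35/192)·0.4898 = 0.518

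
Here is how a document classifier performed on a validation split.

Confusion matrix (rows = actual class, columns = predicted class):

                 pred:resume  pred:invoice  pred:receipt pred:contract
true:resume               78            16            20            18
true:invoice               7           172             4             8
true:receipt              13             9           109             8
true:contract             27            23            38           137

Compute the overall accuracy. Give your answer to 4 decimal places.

0.7220

Accuracy = trace / total = (78+172+109+137=496) / 687 = 496/687 = 0.7220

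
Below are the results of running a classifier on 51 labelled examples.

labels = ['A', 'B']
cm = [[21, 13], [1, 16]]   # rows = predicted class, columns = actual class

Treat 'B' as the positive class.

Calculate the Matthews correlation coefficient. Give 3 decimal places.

0.532

MCC = (TP·TN − FP·FN) / √((TP+FP)(TP+FN)(TN+FP)(TN+FN))
Numerator = 16·21 − 1·13 = 323
Denominator = √(17·29·22·34) = √368764 = 607.2594
MCC = 323 / 607.2594 = 0.532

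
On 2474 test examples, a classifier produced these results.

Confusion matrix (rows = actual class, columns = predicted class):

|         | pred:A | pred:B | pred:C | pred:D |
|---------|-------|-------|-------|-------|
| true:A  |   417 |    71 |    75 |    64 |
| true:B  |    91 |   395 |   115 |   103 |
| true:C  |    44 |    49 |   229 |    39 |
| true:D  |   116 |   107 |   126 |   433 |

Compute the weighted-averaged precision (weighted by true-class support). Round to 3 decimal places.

Per-class precision (TP/(TP+FP)):
  A: TP=417, FP=91+44+116=251 → 417/668 = 0.6243
  B: TP=395, FP=71+49+107=227 → 395/622 = 0.6350
  C: TP=229, FP=75+115+126=316 → 229/545 = 0.4202
  D: TP=433, FP=64+103+39=206 → 433/639 = 0.6776
Weighted-precision = Σ (supportᵢ/N)·precisionᵢ with N=2474: (627/2474)·0.6243 + (704/2474)·0.6350 + (361/2474)·0.4202 + (782/2474)·0.6776 = 0.614

0.614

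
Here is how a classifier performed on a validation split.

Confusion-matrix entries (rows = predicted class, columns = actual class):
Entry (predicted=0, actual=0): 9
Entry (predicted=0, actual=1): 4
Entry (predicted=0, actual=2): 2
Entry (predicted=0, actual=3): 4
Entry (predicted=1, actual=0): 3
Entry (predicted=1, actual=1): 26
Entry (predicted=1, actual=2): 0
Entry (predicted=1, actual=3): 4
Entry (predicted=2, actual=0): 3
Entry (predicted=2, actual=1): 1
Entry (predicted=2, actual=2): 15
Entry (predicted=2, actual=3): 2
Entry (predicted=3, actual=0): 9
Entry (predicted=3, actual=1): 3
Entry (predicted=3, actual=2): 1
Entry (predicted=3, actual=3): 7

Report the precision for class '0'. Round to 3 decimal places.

0.474

One-vs-rest for '0': TP = diagonal; FP = other classes predicted '0'; FN = '0' predicted as other.
precision = TP/(TP+FP).
0: TP=9, FP=4+2+4=10 → 9/19 = 0.4737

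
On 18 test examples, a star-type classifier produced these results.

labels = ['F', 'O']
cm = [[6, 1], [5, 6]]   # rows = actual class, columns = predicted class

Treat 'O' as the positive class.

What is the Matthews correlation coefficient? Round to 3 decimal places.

MCC = (TP·TN − FP·FN) / √((TP+FP)(TP+FN)(TN+FP)(TN+FN))
Numerator = 6·6 − 1·5 = 31
Denominator = √(7·11·7·11) = √5929 = 77.0000
MCC = 31 / 77.0000 = 0.403

0.403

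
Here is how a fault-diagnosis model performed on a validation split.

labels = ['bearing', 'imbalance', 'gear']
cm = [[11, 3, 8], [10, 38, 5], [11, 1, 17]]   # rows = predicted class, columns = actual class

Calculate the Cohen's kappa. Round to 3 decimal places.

Observed agreement pₒ = trace/N = 66/104 = 0.6346
Expected agreement pₑ = Σ (rowᵢ·colᵢ)/N² = (32·22 + 42·53 + 30·29)/104² = 0.3513
κ = (pₒ − pₑ)/(1 − pₑ) = (0.6346 − 0.3513)/(1 − 0.3513) = 0.437

0.437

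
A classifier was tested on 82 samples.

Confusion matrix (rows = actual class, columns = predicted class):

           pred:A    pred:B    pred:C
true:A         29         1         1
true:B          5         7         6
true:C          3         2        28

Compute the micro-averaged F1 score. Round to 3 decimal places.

0.780

Micro-averaging pools counts across classes: ΣTP=64, ΣFP=18, ΣFN=18.
Micro-F1 score = 2·TP/(2·TP+FP+FN) on pooled counts = 0.780 (equals overall accuracy in single-label multiclass).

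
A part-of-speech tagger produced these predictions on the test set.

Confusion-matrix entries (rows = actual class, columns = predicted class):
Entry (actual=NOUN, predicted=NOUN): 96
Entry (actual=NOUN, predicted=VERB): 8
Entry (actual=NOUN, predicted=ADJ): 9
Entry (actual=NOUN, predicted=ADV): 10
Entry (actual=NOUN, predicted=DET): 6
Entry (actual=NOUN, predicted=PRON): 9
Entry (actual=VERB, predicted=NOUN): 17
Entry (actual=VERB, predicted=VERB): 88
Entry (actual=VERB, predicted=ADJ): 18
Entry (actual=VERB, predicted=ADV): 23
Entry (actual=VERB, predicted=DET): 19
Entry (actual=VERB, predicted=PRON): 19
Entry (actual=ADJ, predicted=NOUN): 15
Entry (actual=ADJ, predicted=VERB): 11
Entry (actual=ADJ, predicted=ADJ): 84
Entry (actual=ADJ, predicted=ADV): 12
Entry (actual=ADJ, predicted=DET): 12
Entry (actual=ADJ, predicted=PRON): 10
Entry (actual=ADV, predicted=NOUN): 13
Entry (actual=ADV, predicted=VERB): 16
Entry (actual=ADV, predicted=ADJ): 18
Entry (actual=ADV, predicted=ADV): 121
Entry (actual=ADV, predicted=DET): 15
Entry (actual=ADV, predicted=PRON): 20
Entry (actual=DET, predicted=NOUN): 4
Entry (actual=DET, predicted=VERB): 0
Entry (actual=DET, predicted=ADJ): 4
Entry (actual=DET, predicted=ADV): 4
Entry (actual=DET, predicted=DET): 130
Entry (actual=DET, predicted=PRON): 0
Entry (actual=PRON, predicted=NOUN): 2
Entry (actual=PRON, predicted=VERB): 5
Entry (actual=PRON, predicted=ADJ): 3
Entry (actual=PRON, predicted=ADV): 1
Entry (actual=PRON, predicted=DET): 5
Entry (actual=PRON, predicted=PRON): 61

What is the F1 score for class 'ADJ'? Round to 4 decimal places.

0.6000

One-vs-rest for 'ADJ': TP = diagonal; FP = other classes predicted 'ADJ'; FN = 'ADJ' predicted as other.
F1 score = 2·TP/(2·TP+FP+FN).
ADJ: TP=84, FP=9+18+18+4+3=52, FN=15+11+12+12+10=60 → 168/280 = 0.60000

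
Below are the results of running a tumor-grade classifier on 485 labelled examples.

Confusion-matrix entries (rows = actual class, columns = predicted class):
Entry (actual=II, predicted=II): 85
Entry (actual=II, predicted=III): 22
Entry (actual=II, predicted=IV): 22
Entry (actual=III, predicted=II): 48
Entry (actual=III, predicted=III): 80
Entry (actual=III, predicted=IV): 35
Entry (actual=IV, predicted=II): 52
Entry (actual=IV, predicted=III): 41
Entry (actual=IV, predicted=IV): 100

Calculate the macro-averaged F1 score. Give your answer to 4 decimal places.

Per-class F1 score (2·TP/(2·TP+FP+FN)):
  II: TP=85, FP=48+52=100, FN=22+22=44 → 170/314 = 0.54140
  III: TP=80, FP=22+41=63, FN=48+35=83 → 160/306 = 0.52288
  IV: TP=100, FP=22+35=57, FN=52+41=93 → 200/350 = 0.57143
Macro-F1 score = mean = (0.54140 + 0.52288 + 0.57143) / 3 = 0.5452

0.5452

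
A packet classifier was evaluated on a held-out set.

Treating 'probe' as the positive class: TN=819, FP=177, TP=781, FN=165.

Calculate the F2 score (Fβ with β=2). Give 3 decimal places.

0.823

Fβ = (1+β²)·TP / ((1+β²)·TP + β²·FN + FP), with β²=4
= 5·781 / (5·781 + 4·165 + 177) = 0.823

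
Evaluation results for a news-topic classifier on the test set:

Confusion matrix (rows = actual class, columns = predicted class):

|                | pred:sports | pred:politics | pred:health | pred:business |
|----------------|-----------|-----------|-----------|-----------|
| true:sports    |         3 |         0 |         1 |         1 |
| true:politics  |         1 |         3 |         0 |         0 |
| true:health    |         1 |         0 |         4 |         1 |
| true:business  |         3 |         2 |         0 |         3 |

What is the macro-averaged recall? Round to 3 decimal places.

Per-class recall (TP/(TP+FN)):
  sports: TP=3, FN=0+1+1=2 → 3/5 = 0.6000
  politics: TP=3, FN=1+0+0=1 → 3/4 = 0.7500
  health: TP=4, FN=1+0+1=2 → 4/6 = 0.6667
  business: TP=3, FN=3+2+0=5 → 3/8 = 0.3750
Macro-recall = mean = (0.6000 + 0.7500 + 0.6667 + 0.3750) / 4 = 0.598

0.598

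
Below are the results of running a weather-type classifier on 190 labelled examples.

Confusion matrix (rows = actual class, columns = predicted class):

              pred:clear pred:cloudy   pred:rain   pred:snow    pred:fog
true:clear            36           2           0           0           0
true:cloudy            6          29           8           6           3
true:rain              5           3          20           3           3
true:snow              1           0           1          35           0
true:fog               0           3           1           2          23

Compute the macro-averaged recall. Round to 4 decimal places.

0.7665

Per-class recall (TP/(TP+FN)):
  clear: TP=36, FN=2+0+0+0=2 → 36/38 = 0.94737
  cloudy: TP=29, FN=6+8+6+3=23 → 29/52 = 0.55769
  rain: TP=20, FN=5+3+3+3=14 → 20/34 = 0.58824
  snow: TP=35, FN=1+0+1+0=2 → 35/37 = 0.94595
  fog: TP=23, FN=0+3+1+2=6 → 23/29 = 0.79310
Macro-recall = mean = (0.94737 + 0.55769 + 0.58824 + 0.94595 + 0.79310) / 5 = 0.7665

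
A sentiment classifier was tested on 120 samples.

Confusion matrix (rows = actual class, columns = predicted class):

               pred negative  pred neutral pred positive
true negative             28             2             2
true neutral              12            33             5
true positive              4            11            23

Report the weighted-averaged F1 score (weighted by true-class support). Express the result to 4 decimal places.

Per-class F1 score (2·TP/(2·TP+FP+FN)):
  negative: TP=28, FP=12+4=16, FN=2+2=4 → 56/76 = 0.73684
  neutral: TP=33, FP=2+11=13, FN=12+5=17 → 66/96 = 0.68750
  positive: TP=23, FP=2+5=7, FN=4+11=15 → 46/68 = 0.67647
Weighted-F1 score = Σ (supportᵢ/N)·F1 scoreᵢ with N=120: (32/120)·0.73684 + (50/120)·0.68750 + (38/120)·0.67647 = 0.6972

0.6972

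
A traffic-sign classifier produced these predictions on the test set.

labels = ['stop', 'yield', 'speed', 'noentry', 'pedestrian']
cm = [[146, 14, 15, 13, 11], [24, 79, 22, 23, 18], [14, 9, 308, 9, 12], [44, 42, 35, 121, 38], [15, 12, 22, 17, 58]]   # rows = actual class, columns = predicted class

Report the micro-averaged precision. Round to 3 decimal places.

0.635

Micro-averaging pools counts across classes: ΣTP=712, ΣFP=409, ΣFN=409.
Micro-precision = TP/(TP+FP) on pooled counts = 0.635 (equals overall accuracy in single-label multiclass).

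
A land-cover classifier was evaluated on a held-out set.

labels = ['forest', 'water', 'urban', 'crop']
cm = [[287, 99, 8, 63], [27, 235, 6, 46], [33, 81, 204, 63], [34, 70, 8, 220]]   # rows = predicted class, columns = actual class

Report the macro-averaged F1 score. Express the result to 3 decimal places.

0.638

Per-class F1 score (2·TP/(2·TP+FP+FN)):
  forest: TP=287, FP=99+8+63=170, FN=27+33+34=94 → 574/838 = 0.6850
  water: TP=235, FP=27+6+46=79, FN=99+81+70=250 → 470/799 = 0.5882
  urban: TP=204, FP=33+81+63=177, FN=8+6+8=22 → 408/607 = 0.6722
  crop: TP=220, FP=34+70+8=112, FN=63+46+63=172 → 440/724 = 0.6077
Macro-F1 score = mean = (0.6850 + 0.5882 + 0.6722 + 0.6077) / 4 = 0.638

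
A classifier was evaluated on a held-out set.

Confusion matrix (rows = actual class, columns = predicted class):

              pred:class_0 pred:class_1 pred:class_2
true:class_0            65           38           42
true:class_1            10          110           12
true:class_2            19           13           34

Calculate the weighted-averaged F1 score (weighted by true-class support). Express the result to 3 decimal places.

Per-class F1 score (2·TP/(2·TP+FP+FN)):
  class_0: TP=65, FP=10+19=29, FN=38+42=80 → 130/239 = 0.5439
  class_1: TP=110, FP=38+13=51, FN=10+12=22 → 220/293 = 0.7509
  class_2: TP=34, FP=42+12=54, FN=19+13=32 → 68/154 = 0.4416
Weighted-F1 score = Σ (supportᵢ/N)·F1 scoreᵢ with N=343: (145/343)·0.5439 + (132/343)·0.7509 + (66/343)·0.4416 = 0.604

0.604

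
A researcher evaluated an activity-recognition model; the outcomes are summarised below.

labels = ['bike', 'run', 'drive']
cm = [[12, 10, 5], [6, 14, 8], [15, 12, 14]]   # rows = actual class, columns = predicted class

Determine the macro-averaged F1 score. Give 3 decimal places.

0.416

Per-class F1 score (2·TP/(2·TP+FP+FN)):
  bike: TP=12, FP=6+15=21, FN=10+5=15 → 24/60 = 0.4000
  run: TP=14, FP=10+12=22, FN=6+8=14 → 28/64 = 0.4375
  drive: TP=14, FP=5+8=13, FN=15+12=27 → 28/68 = 0.4118
Macro-F1 score = mean = (0.4000 + 0.4375 + 0.4118) / 3 = 0.416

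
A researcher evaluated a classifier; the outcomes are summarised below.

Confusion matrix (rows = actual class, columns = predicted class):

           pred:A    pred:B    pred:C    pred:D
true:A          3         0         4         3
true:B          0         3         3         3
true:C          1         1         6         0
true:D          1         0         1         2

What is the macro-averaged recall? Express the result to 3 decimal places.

0.471

Per-class recall (TP/(TP+FN)):
  A: TP=3, FN=0+4+3=7 → 3/10 = 0.3000
  B: TP=3, FN=0+3+3=6 → 3/9 = 0.3333
  C: TP=6, FN=1+1+0=2 → 6/8 = 0.7500
  D: TP=2, FN=1+0+1=2 → 2/4 = 0.5000
Macro-recall = mean = (0.3000 + 0.3333 + 0.7500 + 0.5000) / 4 = 0.471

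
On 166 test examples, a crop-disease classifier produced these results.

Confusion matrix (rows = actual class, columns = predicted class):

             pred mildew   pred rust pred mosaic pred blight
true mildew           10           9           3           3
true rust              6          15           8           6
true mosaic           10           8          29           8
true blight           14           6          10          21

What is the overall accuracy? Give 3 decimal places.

0.452

Accuracy = trace / total = (10+15+29+21=75) / 166 = 75/166 = 0.452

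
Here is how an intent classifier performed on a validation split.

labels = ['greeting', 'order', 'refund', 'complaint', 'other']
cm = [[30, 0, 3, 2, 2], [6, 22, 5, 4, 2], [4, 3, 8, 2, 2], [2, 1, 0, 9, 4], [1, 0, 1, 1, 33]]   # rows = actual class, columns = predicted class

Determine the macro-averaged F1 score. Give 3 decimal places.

0.647

Per-class F1 score (2·TP/(2·TP+FP+FN)):
  greeting: TP=30, FP=6+4+2+1=13, FN=0+3+2+2=7 → 60/80 = 0.7500
  order: TP=22, FP=0+3+1+0=4, FN=6+5+4+2=17 → 44/65 = 0.6769
  refund: TP=8, FP=3+5+0+1=9, FN=4+3+2+2=11 → 16/36 = 0.4444
  complaint: TP=9, FP=2+4+2+1=9, FN=2+1+0+4=7 → 18/34 = 0.5294
  other: TP=33, FP=2+2+2+4=10, FN=1+0+1+1=3 → 66/79 = 0.8354
Macro-F1 score = mean = (0.7500 + 0.6769 + 0.4444 + 0.5294 + 0.8354) / 5 = 0.647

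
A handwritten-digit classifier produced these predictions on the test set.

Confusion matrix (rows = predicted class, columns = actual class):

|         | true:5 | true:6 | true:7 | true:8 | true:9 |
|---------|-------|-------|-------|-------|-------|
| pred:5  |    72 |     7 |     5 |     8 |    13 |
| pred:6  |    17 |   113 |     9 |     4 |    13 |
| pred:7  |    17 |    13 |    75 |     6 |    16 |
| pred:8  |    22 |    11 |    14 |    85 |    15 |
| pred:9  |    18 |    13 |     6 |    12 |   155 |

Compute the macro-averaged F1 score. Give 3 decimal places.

0.665

Per-class F1 score (2·TP/(2·TP+FP+FN)):
  5: TP=72, FP=7+5+8+13=33, FN=17+17+22+18=74 → 144/251 = 0.5737
  6: TP=113, FP=17+9+4+13=43, FN=7+13+11+13=44 → 226/313 = 0.7220
  7: TP=75, FP=17+13+6+16=52, FN=5+9+14+6=34 → 150/236 = 0.6356
  8: TP=85, FP=22+11+14+15=62, FN=8+4+6+12=30 → 170/262 = 0.6489
  9: TP=155, FP=18+13+6+12=49, FN=13+13+16+15=57 → 310/416 = 0.7452
Macro-F1 score = mean = (0.5737 + 0.7220 + 0.6356 + 0.6489 + 0.7452) / 5 = 0.665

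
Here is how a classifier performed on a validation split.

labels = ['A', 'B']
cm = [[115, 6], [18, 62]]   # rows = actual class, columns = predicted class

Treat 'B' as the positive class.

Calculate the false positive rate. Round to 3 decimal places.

0.050

FPR = FP/(FP+TN) = 6/(6+115) = 0.050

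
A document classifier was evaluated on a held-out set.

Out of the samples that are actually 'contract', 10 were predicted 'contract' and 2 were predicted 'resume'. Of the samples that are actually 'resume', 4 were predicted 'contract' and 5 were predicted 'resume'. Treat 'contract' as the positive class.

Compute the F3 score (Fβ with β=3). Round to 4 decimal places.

Fβ = (1+β²)·TP / ((1+β²)·TP + β²·FN + FP), with β²=9
= 10·10 / (10·10 + 9·2 + 4) = 0.8197

0.8197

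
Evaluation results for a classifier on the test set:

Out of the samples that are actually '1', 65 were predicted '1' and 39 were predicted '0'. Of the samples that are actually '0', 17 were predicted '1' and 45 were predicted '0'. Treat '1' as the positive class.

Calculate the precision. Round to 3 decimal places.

Precision = TP/(TP+FP) = 65/(65+17) = 65/82 = 0.793

0.793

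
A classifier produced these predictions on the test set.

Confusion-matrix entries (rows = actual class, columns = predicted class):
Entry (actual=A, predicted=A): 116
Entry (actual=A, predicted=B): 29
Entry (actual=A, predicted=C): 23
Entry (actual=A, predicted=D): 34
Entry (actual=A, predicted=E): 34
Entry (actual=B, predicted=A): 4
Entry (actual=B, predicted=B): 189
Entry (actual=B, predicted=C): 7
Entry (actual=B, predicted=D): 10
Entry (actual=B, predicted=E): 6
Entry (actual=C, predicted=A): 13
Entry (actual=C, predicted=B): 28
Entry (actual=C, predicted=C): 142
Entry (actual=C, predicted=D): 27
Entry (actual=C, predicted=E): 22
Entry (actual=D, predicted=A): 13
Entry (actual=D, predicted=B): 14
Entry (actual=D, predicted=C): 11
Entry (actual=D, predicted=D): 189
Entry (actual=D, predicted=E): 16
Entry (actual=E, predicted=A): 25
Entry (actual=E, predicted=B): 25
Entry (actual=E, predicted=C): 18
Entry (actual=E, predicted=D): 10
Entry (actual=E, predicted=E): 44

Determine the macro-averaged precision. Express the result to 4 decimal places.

0.6217

Per-class precision (TP/(TP+FP)):
  A: TP=116, FP=4+13+13+25=55 → 116/171 = 0.67836
  B: TP=189, FP=29+28+14+25=96 → 189/285 = 0.66316
  C: TP=142, FP=23+7+11+18=59 → 142/201 = 0.70647
  D: TP=189, FP=34+10+27+10=81 → 189/270 = 0.70000
  E: TP=44, FP=34+6+22+16=78 → 44/122 = 0.36066
Macro-precision = mean = (0.67836 + 0.66316 + 0.70647 + 0.70000 + 0.36066) / 5 = 0.6217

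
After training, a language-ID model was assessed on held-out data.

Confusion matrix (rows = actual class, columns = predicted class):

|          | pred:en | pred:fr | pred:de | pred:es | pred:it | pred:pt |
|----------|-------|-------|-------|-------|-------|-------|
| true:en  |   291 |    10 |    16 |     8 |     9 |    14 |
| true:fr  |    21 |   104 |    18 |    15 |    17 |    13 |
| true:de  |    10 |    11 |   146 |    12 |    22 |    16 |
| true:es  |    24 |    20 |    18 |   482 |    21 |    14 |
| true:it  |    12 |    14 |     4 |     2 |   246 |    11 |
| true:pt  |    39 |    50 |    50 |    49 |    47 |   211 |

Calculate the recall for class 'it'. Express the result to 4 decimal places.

recall = TP/(TP+FN).
it: TP=246, FN=12+14+4+2+11=43 → 246/289 = 0.85121

0.8512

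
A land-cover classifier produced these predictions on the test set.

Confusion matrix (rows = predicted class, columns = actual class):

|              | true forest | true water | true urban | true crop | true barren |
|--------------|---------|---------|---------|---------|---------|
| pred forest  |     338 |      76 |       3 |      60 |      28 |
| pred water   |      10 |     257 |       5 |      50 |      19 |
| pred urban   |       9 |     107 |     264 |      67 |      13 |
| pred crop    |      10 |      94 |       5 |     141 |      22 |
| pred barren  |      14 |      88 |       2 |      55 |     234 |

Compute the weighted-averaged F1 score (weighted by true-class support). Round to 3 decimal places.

0.606

Per-class F1 score (2·TP/(2·TP+FP+FN)):
  forest: TP=338, FP=76+3+60+28=167, FN=10+9+10+14=43 → 676/886 = 0.7630
  water: TP=257, FP=10+5+50+19=84, FN=76+107+94+88=365 → 514/963 = 0.5337
  urban: TP=264, FP=9+107+67+13=196, FN=3+5+5+2=15 → 528/739 = 0.7145
  crop: TP=141, FP=10+94+5+22=131, FN=60+50+67+55=232 → 282/645 = 0.4372
  barren: TP=234, FP=14+88+2+55=159, FN=28+19+13+22=82 → 468/709 = 0.6601
Weighted-F1 score = Σ (supportᵢ/N)·F1 scoreᵢ with N=1971: (381/1971)·0.7630 + (622/1971)·0.5337 + (279/1971)·0.7145 + (373/1971)·0.4372 + (316/1971)·0.6601 = 0.606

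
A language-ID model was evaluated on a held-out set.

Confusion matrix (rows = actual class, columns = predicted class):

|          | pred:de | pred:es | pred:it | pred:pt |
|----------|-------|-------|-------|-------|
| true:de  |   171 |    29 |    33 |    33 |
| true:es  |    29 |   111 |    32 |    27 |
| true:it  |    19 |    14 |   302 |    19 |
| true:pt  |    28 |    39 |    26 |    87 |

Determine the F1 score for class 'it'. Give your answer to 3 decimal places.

0.809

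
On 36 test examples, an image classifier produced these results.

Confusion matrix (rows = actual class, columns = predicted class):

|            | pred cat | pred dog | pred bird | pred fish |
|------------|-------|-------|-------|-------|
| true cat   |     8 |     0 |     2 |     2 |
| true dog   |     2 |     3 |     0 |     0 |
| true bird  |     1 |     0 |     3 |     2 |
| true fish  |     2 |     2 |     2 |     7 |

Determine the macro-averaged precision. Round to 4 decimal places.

0.5701

Per-class precision (TP/(TP+FP)):
  cat: TP=8, FP=2+1+2=5 → 8/13 = 0.61538
  dog: TP=3, FP=0+0+2=2 → 3/5 = 0.60000
  bird: TP=3, FP=2+0+2=4 → 3/7 = 0.42857
  fish: TP=7, FP=2+0+2=4 → 7/11 = 0.63636
Macro-precision = mean = (0.61538 + 0.60000 + 0.42857 + 0.63636) / 4 = 0.5701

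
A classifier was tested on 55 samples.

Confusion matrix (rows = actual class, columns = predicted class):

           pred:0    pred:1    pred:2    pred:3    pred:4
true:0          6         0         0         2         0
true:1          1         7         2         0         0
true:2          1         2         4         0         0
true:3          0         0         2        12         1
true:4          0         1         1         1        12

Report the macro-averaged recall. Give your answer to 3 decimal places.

0.724

Per-class recall (TP/(TP+FN)):
  0: TP=6, FN=0+0+2+0=2 → 6/8 = 0.7500
  1: TP=7, FN=1+2+0+0=3 → 7/10 = 0.7000
  2: TP=4, FN=1+2+0+0=3 → 4/7 = 0.5714
  3: TP=12, FN=0+0+2+1=3 → 12/15 = 0.8000
  4: TP=12, FN=0+1+1+1=3 → 12/15 = 0.8000
Macro-recall = mean = (0.7500 + 0.7000 + 0.5714 + 0.8000 + 0.8000) / 5 = 0.724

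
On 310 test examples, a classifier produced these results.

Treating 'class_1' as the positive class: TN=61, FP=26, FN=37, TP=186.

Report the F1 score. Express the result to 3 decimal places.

0.855

Precision = TP/(TP+FP) = 186/212 = 0.8774
Recall = TP/(TP+FN) = 186/223 = 0.8341
F1 = 2·TP/(2·TP+FP+FN) = 372/435 = 0.855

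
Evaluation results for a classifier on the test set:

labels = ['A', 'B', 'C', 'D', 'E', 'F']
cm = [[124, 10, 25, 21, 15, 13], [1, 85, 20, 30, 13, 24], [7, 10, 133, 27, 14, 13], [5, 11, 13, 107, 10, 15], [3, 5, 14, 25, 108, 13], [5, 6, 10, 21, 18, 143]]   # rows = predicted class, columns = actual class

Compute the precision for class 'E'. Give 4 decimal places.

Take TP from the diagonal, FP from the rest of the 'E' prediction marginal, FN from the rest of the 'E' actual marginal.
precision = TP/(TP+FP).
E: TP=108, FP=3+5+14+25+13=60 → 108/168 = 0.64286

0.6429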